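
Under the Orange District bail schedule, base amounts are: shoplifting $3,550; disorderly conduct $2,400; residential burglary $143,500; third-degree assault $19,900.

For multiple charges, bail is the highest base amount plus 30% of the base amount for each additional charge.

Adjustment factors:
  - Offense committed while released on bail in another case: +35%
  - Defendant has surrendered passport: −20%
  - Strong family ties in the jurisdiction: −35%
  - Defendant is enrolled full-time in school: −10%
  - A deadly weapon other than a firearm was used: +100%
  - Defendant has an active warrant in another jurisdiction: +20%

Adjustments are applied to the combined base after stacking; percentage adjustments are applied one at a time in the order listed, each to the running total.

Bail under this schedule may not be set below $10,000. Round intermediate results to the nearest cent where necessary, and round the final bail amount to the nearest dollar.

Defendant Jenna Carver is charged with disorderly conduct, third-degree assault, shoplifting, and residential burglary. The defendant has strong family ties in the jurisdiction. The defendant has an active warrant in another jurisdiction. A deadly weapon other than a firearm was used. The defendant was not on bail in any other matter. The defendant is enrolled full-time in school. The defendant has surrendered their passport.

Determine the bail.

$169,890

Base amounts from the schedule: disorderly conduct $2,400; third-degree assault $19,900; shoplifting $3,550; residential burglary $143,500.
Stacking rule: highest base plus 30% of each additional charge. Highest is residential burglary at $143,500. Additional: $2,400 × 30% = $720; $19,900 × 30% = $5,970; $3,550 × 30% = $1,065. Combined base = $143,500 + $7,755 = $151,255.
Defendant has surrendered passport (−20%): $151,255 × 0.8 = $121,004.
Strong family ties in the jurisdiction (−35%): $121,004 × 0.65 = $78,652.60.
Defendant is enrolled full-time in school (−10%): $78,652.60 × 0.9 = $70,787.34.
A deadly weapon other than a firearm was used (+100%): $70,787.34 × 2 = $141,574.68.
Defendant has an active warrant in another jurisdiction (+20%): $141,574.68 × 1.2 = $169,889.62.
$169,889.62 is at or above the $10,000 minimum.
Rounded to the nearest dollar: $169,890.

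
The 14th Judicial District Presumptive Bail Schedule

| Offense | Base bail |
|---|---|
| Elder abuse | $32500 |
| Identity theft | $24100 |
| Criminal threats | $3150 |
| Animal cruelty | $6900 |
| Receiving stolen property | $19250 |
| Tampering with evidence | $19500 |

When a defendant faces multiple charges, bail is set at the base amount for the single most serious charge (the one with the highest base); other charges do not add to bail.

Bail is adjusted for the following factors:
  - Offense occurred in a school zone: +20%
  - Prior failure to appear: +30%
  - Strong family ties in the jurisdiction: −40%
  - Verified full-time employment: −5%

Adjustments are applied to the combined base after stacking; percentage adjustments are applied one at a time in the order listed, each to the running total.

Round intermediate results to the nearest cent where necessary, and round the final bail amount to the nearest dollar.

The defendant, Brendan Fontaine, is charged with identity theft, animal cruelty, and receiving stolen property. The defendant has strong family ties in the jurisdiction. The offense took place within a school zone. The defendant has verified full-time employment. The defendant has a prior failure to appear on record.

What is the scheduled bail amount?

Base amounts from the schedule: identity theft $24100; animal cruelty $6900; receiving stolen property $19250.
Stacking rule: use the highest base only. Highest is identity theft at $24100. Combined base = $24100.
Offense occurred in a school zone (+20%): $24100 × 1.2 = $28920.
Prior failure to appear (+30%): $28920 × 1.3 = $37596.
Strong family ties in the jurisdiction (−40%): $37596 × 0.6 = $22557.60.
Verified full-time employment (−5%): $22557.60 × 0.95 = $21429.72.
Rounded to the nearest dollar: $21430.

$21430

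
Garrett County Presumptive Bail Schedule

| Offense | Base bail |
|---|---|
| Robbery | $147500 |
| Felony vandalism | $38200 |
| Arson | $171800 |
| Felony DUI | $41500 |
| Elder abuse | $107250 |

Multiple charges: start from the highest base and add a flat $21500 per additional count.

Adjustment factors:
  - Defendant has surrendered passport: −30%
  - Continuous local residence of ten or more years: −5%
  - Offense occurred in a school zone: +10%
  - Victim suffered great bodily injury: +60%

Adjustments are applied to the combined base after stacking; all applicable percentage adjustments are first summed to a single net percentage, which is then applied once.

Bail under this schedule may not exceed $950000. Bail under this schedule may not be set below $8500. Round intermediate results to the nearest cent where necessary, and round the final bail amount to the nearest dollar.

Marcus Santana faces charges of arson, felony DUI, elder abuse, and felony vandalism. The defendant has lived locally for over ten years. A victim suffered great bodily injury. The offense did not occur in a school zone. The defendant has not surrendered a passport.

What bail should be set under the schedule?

$366265

Base amounts from the schedule: arson $171800; felony DUI $41500; elder abuse $107250; felony vandalism $38200.
Stacking rule: highest base plus $21500 per additional charge. Highest is arson at $171800; 3 additional charges → +$64500. Combined base = $236300.
Net percentage adjustment: −5% +60% = +55%. $236300 × 1.55 = $366265.
$366265 is within the $950000 maximum.
$366265 is at or above the $8500 minimum.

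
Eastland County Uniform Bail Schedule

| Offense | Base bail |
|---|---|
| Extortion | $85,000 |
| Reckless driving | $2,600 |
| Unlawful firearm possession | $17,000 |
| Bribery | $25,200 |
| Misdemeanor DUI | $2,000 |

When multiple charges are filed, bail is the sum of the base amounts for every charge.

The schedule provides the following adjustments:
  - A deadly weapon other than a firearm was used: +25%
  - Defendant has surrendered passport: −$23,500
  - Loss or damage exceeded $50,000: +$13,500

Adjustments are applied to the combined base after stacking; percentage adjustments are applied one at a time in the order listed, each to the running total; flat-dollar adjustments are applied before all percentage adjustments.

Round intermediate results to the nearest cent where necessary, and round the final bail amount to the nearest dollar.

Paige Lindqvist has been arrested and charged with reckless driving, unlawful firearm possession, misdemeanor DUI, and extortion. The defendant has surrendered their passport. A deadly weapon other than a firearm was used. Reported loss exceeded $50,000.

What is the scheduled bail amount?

$120,750

Base amounts from the schedule: reckless driving $2,600; unlawful firearm possession $17,000; misdemeanor DUI $2,000; extortion $85,000.
Stacking rule: sum of all bases. $2,600 + $17,000 + $2,000 + $85,000 = $106,600.
Defendant has surrendered passport (−$23,500 flat): $106,600 − $23,500 = $83,100.
Loss or damage exceeded $50,000 (+$13,500 flat): $83,100 + $13,500 = $96,600.
A deadly weapon other than a firearm was used (+25%): $96,600 × 1.25 = $120,750.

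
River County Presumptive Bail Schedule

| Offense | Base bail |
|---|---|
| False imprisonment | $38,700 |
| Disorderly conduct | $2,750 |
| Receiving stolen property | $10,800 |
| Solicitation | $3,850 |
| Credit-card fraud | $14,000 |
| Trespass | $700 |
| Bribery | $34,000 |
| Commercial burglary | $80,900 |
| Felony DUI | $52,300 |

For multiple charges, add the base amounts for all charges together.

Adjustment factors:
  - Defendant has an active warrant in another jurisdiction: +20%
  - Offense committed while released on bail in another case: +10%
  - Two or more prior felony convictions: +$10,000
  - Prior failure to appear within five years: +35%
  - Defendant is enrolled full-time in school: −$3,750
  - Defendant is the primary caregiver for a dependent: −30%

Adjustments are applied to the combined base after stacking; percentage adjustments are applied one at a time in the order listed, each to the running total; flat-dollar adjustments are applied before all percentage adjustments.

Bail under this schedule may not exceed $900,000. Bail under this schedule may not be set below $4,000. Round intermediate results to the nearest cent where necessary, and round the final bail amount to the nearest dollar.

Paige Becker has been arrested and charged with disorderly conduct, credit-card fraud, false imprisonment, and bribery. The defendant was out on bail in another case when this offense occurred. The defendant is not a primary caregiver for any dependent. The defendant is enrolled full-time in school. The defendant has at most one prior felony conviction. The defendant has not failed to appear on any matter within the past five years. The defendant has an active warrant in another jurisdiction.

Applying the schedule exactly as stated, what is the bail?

Base amounts from the schedule: disorderly conduct $2,750; credit-card fraud $14,000; false imprisonment $38,700; bribery $34,000.
Stacking rule: sum of all bases. $2,750 + $14,000 + $38,700 + $34,000 = $89,450.
Defendant is enrolled full-time in school (−$3,750 flat): $89,450 − $3,750 = $85,700.
Defendant has an active warrant in another jurisdiction (+20%): $85,700 × 1.2 = $102,840.
Offense committed while released on bail in another case (+10%): $102,840 × 1.1 = $113,124.
$113,124 is within the $900,000 maximum.
$113,124 is at or above the $4,000 minimum.

$113,124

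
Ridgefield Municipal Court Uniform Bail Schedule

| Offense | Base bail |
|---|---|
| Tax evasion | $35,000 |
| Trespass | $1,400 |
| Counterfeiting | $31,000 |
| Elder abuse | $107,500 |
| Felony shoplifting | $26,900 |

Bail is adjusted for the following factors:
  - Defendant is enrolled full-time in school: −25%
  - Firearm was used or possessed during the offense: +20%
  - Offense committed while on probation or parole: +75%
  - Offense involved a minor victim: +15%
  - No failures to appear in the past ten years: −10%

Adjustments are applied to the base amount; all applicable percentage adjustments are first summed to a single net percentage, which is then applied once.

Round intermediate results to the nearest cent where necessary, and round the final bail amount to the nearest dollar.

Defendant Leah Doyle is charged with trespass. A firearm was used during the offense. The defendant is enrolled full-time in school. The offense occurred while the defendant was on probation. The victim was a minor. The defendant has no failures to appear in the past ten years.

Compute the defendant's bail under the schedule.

Base amounts from the schedule: trespass $1,400.
Single charge. Combined base = $1,400.
Net percentage adjustment: −25% +20% +75% +15% −10% = +75%. $1,400 × 1.75 = $2,450.

$2,450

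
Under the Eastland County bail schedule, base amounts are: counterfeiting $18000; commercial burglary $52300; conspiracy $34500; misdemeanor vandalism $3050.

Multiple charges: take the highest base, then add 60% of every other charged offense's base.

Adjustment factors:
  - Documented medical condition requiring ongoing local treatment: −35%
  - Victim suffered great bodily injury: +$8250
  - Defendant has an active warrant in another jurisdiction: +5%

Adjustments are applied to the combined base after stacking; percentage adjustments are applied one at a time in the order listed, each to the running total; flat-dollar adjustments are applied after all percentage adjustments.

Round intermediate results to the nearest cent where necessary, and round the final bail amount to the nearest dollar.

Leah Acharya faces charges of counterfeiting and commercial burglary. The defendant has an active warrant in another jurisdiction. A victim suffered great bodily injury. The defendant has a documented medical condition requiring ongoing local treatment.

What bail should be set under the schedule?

$51316

Base amounts from the schedule: counterfeiting $18000; commercial burglary $52300.
Stacking rule: highest base plus 60% of each additional charge. Highest is commercial burglary at $52300. Additional: $18000 × 60% = $10800. Combined base = $52300 + $10800 = $63100.
Documented medical condition requiring ongoing local treatment (−35%): $63100 × 0.65 = $41015.
Defendant has an active warrant in another jurisdiction (+5%): $41015 × 1.05 = $43065.75.
Victim suffered great bodily injury (+$8250 flat): $43065.75 + $8250 = $51315.75.
Rounded to the nearest dollar: $51316.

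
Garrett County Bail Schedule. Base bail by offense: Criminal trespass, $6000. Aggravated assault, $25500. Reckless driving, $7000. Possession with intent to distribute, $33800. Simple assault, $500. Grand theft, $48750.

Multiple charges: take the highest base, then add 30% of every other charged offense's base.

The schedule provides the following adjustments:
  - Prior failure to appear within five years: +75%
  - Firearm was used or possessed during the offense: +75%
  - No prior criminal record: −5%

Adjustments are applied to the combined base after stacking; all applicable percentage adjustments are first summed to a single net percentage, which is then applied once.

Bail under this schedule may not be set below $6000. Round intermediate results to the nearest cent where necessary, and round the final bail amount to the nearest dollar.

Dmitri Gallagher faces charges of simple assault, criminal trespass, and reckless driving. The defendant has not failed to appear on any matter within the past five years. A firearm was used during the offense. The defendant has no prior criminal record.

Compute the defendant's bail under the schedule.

$15215

Base amounts from the schedule: simple assault $500; criminal trespass $6000; reckless driving $7000.
Stacking rule: highest base plus 30% of each additional charge. Highest is reckless driving at $7000. Additional: $500 × 30% = $150; $6000 × 30% = $1800. Combined base = $7000 + $1950 = $8950.
Net percentage adjustment: +75% −5% = +70%. $8950 × 1.7 = $15215.
$15215 is at or above the $6000 minimum.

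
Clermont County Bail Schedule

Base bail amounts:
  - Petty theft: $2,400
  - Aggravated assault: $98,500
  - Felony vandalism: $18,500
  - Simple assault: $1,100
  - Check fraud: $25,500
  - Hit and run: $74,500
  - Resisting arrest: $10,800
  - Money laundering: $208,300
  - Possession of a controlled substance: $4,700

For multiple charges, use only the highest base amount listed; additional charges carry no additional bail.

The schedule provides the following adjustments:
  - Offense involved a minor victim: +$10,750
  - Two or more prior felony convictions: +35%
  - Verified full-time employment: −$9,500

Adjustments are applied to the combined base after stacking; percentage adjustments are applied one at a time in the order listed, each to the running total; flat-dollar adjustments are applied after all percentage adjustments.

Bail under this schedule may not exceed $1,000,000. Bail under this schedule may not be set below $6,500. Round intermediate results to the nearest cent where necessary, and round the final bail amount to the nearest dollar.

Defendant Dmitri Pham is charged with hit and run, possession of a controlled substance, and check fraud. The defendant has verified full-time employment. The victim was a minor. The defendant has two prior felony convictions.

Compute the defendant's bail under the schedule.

$101,825

Base amounts from the schedule: hit and run $74,500; possession of a controlled substance $4,700; check fraud $25,500.
Stacking rule: use the highest base only. Highest is hit and run at $74,500. Combined base = $74,500.
Two or more prior felony convictions (+35%): $74,500 × 1.35 = $100,575.
Offense involved a minor victim (+$10,750 flat): $100,575 + $10,750 = $111,325.
Verified full-time employment (−$9,500 flat): $111,325 − $9,500 = $101,825.
$101,825 is within the $1,000,000 maximum.
$101,825 is at or above the $6,500 minimum.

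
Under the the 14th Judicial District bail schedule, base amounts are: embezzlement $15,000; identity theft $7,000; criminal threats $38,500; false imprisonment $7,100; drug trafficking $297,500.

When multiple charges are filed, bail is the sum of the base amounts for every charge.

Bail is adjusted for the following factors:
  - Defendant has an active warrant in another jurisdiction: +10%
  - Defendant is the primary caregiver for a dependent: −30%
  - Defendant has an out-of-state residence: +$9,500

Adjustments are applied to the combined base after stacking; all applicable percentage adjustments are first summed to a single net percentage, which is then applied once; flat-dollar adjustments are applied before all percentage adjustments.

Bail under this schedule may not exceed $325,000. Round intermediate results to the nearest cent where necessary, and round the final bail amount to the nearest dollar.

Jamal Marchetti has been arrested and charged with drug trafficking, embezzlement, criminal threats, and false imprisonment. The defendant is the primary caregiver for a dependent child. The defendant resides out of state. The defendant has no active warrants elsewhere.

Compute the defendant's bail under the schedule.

$257,320

Base amounts from the schedule: drug trafficking $297,500; embezzlement $15,000; criminal threats $38,500; false imprisonment $7,100.
Stacking rule: sum of all bases. $297,500 + $15,000 + $38,500 + $7,100 = $358,100.
Defendant has an out-of-state residence (+$9,500 flat): $358,100 + $9,500 = $367,600.
Defendant is the primary caregiver for a dependent (−30%): $367,600 × 0.7 = $257,320.
$257,320 is within the $325,000 maximum.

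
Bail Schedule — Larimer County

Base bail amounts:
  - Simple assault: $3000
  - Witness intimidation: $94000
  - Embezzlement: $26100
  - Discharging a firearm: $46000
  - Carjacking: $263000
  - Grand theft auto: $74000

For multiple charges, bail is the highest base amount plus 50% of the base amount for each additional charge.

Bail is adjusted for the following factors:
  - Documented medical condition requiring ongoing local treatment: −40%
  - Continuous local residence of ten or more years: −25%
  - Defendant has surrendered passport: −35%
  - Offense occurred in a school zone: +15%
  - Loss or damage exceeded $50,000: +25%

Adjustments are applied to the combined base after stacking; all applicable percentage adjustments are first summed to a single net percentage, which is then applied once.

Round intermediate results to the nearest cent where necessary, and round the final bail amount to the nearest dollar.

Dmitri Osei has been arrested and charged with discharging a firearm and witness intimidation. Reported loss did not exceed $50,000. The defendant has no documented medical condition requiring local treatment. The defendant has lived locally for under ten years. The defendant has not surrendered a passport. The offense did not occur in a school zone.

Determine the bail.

$117000

Base amounts from the schedule: discharging a firearm $46000; witness intimidation $94000.
Stacking rule: highest base plus 50% of each additional charge. Highest is witness intimidation at $94000. Additional: $46000 × 50% = $23000. Combined base = $94000 + $23000 = $117000.
No adjustment factors apply to this defendant.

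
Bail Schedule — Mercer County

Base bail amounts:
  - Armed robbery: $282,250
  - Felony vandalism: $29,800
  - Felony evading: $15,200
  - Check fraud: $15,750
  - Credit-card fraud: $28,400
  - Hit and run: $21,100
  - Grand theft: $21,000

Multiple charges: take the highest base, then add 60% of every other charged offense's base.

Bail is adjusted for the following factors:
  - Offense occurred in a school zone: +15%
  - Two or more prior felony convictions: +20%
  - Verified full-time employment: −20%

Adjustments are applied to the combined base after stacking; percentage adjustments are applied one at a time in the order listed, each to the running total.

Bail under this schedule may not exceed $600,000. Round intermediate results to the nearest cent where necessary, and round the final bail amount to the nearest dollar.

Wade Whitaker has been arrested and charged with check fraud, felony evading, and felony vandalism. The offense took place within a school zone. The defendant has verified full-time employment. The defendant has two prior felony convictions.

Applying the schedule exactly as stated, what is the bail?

$53,400

Base amounts from the schedule: check fraud $15,750; felony evading $15,200; felony vandalism $29,800.
Stacking rule: highest base plus 60% of each additional charge. Highest is felony vandalism at $29,800. Additional: $15,750 × 60% = $9,450; $15,200 × 60% = $9,120. Combined base = $29,800 + $18,570 = $48,370.
Offense occurred in a school zone (+15%): $48,370 × 1.15 = $55,625.50.
Two or more prior felony convictions (+20%): $55,625.50 × 1.2 = $66,750.60.
Verified full-time employment (−20%): $66,750.60 × 0.8 = $53,400.48.
$53,400.48 is within the $600,000 maximum.
Rounded to the nearest dollar: $53,400.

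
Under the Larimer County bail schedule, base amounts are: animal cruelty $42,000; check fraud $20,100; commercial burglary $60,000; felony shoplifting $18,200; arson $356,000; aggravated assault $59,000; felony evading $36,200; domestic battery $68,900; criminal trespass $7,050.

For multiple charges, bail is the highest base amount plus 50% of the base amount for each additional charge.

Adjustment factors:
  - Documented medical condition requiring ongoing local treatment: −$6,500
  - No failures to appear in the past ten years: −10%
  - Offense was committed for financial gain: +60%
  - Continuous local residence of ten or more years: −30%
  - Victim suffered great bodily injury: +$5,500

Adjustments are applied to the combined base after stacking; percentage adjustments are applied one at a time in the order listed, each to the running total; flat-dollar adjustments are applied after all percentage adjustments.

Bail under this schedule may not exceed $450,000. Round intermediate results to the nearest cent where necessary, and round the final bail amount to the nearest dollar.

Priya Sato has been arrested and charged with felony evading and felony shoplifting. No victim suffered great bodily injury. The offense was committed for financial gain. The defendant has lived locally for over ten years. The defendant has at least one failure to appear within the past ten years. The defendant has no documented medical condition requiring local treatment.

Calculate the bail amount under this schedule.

Base amounts from the schedule: felony evading $36,200; felony shoplifting $18,200.
Stacking rule: highest base plus 50% of each additional charge. Highest is felony evading at $36,200. Additional: $18,200 × 50% = $9,100. Combined base = $36,200 + $9,100 = $45,300.
Offense was committed for financial gain (+60%): $45,300 × 1.6 = $72,480.
Continuous local residence of ten or more years (−30%): $72,480 × 0.7 = $50,736.
$50,736 is within the $450,000 maximum.

$50,736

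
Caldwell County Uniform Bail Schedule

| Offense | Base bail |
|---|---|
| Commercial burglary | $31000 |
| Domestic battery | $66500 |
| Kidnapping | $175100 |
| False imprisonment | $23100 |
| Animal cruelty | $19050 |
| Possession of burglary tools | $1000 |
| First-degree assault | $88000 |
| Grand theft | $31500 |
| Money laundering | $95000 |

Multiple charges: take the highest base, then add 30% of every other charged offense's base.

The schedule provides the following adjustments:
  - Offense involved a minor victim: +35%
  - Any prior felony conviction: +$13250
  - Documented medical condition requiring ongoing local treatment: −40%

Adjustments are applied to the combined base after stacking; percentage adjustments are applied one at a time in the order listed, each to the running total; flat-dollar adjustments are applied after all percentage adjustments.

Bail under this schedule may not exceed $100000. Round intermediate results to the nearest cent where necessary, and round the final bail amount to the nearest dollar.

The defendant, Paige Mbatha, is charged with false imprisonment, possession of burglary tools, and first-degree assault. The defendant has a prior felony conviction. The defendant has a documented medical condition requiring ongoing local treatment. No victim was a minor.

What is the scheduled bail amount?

$70388

Base amounts from the schedule: false imprisonment $23100; possession of burglary tools $1000; first-degree assault $88000.
Stacking rule: highest base plus 30% of each additional charge. Highest is first-degree assault at $88000. Additional: $23100 × 30% = $6930; $1000 × 30% = $300. Combined base = $88000 + $7230 = $95230.
Documented medical condition requiring ongoing local treatment (−40%): $95230 × 0.6 = $57138.
Any prior felony conviction (+$13250 flat): $57138 + $13250 = $70388.
$70388 is within the $100000 maximum.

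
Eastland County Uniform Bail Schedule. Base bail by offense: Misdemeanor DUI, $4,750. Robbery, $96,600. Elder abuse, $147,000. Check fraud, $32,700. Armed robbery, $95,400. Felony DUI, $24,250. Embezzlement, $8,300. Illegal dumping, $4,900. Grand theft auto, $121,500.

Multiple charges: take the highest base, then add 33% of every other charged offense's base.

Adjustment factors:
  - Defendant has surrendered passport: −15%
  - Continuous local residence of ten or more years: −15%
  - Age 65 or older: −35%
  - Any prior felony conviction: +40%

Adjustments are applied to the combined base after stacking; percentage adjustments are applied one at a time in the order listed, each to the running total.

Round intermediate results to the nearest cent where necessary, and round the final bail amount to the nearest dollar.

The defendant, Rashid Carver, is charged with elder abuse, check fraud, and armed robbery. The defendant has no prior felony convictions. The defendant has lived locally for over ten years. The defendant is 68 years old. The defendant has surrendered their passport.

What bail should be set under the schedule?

$88,887

Base amounts from the schedule: elder abuse $147,000; check fraud $32,700; armed robbery $95,400.
Stacking rule: highest base plus 33% of each additional charge. Highest is elder abuse at $147,000. Additional: $32,700 × 33% = $10,791; $95,400 × 33% = $31,482. Combined base = $147,000 + $42,273 = $189,273.
Defendant has surrendered passport (−15%): $189,273 × 0.85 = $160,882.05.
Continuous local residence of ten or more years (−15%): $160,882.05 × 0.85 = $136,749.74.
Age 65 or older (−35%): $136,749.74 × 0.65 = $88,887.33.
Rounded to the nearest dollar: $88,887.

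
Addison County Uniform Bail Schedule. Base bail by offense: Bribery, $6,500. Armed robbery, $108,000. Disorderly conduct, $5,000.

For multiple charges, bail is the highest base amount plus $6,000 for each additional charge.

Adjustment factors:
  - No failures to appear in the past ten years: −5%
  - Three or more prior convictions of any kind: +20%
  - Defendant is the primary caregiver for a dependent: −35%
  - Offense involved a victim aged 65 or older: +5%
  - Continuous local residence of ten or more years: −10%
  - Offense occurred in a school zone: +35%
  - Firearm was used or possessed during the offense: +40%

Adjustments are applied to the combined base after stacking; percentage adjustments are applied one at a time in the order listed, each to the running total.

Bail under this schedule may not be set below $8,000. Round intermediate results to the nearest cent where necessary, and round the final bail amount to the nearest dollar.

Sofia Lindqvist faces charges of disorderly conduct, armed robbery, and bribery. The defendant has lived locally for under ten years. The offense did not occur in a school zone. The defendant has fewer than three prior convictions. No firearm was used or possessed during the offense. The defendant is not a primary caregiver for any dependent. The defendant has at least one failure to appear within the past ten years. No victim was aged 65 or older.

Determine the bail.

Base amounts from the schedule: disorderly conduct $5,000; armed robbery $108,000; bribery $6,500.
Stacking rule: highest base plus $6,000 per additional charge. Highest is armed robbery at $108,000; 2 additional charges → +$12,000. Combined base = $120,000.
No adjustment factors apply to this defendant.
$120,000 is at or above the $8,000 minimum.

$120,000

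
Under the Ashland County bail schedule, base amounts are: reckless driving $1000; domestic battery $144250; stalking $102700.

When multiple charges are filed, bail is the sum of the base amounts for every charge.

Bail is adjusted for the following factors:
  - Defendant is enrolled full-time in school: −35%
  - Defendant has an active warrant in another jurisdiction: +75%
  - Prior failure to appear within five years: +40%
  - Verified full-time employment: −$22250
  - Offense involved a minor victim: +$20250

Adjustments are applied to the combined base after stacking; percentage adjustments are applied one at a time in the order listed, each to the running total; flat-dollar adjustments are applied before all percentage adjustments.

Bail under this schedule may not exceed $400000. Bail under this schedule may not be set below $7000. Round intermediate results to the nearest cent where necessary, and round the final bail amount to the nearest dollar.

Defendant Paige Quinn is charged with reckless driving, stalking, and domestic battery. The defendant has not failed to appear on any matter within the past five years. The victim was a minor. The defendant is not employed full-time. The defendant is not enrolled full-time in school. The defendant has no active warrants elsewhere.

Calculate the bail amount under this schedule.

$268200

Base amounts from the schedule: reckless driving $1000; stalking $102700; domestic battery $144250.
Stacking rule: sum of all bases. $1000 + $102700 + $144250 = $247950.
Offense involved a minor victim (+$20250 flat): $247950 + $20250 = $268200.
$268200 is within the $400000 maximum.
$268200 is at or above the $7000 minimum.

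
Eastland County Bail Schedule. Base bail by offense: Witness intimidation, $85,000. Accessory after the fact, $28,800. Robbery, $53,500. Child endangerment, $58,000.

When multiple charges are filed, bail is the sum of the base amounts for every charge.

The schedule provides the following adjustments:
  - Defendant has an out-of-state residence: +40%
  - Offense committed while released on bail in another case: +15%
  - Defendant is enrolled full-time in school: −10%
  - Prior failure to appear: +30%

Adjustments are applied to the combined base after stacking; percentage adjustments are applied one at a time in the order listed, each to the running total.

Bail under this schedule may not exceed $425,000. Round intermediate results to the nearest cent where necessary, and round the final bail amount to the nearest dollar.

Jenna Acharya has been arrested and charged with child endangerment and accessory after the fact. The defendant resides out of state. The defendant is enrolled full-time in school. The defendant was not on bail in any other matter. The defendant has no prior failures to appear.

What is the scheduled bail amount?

$109,368

Base amounts from the schedule: child endangerment $58,000; accessory after the fact $28,800.
Stacking rule: sum of all bases. $58,000 + $28,800 = $86,800.
Defendant has an out-of-state residence (+40%): $86,800 × 1.4 = $121,520.
Defendant is enrolled full-time in school (−10%): $121,520 × 0.9 = $109,368.
$109,368 is within the $425,000 maximum.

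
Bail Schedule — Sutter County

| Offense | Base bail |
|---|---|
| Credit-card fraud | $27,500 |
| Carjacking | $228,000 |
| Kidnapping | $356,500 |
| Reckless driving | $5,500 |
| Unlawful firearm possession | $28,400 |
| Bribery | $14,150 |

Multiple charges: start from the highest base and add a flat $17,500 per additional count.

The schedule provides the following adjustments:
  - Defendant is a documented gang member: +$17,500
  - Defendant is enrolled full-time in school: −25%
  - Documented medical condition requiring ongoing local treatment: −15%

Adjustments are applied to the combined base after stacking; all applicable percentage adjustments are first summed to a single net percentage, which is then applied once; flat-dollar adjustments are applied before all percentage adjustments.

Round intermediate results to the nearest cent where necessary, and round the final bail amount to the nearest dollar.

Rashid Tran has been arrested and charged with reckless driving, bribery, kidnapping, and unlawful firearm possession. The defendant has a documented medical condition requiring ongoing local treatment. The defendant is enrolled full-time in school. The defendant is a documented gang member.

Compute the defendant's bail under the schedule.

$255,900

Base amounts from the schedule: reckless driving $5,500; bribery $14,150; kidnapping $356,500; unlawful firearm possession $28,400.
Stacking rule: highest base plus $17,500 per additional charge. Highest is kidnapping at $356,500; 3 additional charges → +$52,500. Combined base = $409,000.
Defendant is a documented gang member (+$17,500 flat): $409,000 + $17,500 = $426,500.
Net percentage adjustment: −25% −15% = −40%. $426,500 × 0.6 = $255,900.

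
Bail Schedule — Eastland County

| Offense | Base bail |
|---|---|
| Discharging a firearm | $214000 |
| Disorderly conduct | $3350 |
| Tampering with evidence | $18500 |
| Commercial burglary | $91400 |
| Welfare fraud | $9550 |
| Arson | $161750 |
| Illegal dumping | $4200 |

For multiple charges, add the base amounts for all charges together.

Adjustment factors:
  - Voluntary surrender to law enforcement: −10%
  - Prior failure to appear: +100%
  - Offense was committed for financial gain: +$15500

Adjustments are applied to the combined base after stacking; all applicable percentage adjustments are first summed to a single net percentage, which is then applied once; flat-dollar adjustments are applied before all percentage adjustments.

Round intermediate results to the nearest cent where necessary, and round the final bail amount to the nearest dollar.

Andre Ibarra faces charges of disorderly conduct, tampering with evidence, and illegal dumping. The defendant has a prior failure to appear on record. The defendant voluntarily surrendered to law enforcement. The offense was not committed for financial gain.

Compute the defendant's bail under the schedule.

$49495

Base amounts from the schedule: disorderly conduct $3350; tampering with evidence $18500; illegal dumping $4200.
Stacking rule: sum of all bases. $3350 + $18500 + $4200 = $26050.
Net percentage adjustment: −10% +100% = +90%. $26050 × 1.9 = $49495.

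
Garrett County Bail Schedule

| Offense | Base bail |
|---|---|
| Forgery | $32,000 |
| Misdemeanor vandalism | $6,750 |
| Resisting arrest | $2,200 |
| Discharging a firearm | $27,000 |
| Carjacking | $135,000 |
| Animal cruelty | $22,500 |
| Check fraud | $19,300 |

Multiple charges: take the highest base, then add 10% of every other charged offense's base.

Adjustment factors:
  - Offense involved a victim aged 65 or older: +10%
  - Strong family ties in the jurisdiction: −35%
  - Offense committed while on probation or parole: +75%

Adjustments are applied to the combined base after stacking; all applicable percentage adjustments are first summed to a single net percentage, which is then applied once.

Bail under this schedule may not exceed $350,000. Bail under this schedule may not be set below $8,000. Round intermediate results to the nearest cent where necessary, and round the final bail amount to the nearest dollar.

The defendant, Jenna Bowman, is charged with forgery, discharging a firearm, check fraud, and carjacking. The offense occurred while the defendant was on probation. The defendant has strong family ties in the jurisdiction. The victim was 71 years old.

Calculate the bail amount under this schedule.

$214,245

Base amounts from the schedule: forgery $32,000; discharging a firearm $27,000; check fraud $19,300; carjacking $135,000.
Stacking rule: highest base plus 10% of each additional charge. Highest is carjacking at $135,000. Additional: $32,000 × 10% = $3,200; $27,000 × 10% = $2,700; $19,300 × 10% = $1,930. Combined base = $135,000 + $7,830 = $142,830.
Net percentage adjustment: +10% −35% +75% = +50%. $142,830 × 1.5 = $214,245.
$214,245 is within the $350,000 maximum.
$214,245 is at or above the $8,000 minimum.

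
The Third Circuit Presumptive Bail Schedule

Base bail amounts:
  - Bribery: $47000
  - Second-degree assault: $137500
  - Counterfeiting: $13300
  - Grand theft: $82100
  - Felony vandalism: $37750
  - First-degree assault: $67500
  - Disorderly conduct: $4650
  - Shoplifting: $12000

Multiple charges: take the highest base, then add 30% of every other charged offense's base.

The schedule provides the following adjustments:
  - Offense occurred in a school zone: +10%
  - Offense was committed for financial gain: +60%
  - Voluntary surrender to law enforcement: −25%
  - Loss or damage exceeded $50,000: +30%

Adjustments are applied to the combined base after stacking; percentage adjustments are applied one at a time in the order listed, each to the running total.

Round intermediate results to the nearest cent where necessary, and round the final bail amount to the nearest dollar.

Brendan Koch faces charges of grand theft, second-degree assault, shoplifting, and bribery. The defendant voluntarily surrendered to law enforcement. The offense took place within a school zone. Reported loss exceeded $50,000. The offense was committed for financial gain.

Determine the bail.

$308588

Base amounts from the schedule: grand theft $82100; second-degree assault $137500; shoplifting $12000; bribery $47000.
Stacking rule: highest base plus 30% of each additional charge. Highest is second-degree assault at $137500. Additional: $82100 × 30% = $24630; $12000 × 30% = $3600; $47000 × 30% = $14100. Combined base = $137500 + $42330 = $179830.
Offense occurred in a school zone (+10%): $179830 × 1.1 = $197813.
Offense was committed for financial gain (+60%): $197813 × 1.6 = $316500.80.
Voluntary surrender to law enforcement (−25%): $316500.80 × 0.75 = $237375.60.
Loss or damage exceeded $50,000 (+30%): $237375.60 × 1.3 = $308588.28.
Rounded to the nearest dollar: $308588.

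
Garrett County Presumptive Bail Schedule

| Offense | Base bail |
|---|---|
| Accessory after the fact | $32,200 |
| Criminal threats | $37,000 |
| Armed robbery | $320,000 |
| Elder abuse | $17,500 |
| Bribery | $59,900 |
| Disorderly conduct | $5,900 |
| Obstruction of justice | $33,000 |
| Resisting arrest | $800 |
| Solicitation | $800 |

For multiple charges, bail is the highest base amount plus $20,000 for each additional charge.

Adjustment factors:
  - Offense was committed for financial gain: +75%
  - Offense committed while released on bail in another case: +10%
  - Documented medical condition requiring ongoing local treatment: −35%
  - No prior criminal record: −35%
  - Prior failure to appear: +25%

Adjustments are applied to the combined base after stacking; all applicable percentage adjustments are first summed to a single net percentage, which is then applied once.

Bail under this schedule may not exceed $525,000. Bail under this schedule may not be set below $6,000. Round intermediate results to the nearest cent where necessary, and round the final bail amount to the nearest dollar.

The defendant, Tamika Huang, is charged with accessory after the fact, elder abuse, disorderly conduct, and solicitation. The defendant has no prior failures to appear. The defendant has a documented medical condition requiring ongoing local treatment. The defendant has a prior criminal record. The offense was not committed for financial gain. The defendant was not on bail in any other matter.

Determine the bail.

$59,930

Base amounts from the schedule: accessory after the fact $32,200; elder abuse $17,500; disorderly conduct $5,900; solicitation $800.
Stacking rule: highest base plus $20,000 per additional charge. Highest is accessory after the fact at $32,200; 3 additional charges → +$60,000. Combined base = $92,200.
Documented medical condition requiring ongoing local treatment (−35%): $92,200 × 0.65 = $59,930.
$59,930 is within the $525,000 maximum.
$59,930 is at or above the $6,000 minimum.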